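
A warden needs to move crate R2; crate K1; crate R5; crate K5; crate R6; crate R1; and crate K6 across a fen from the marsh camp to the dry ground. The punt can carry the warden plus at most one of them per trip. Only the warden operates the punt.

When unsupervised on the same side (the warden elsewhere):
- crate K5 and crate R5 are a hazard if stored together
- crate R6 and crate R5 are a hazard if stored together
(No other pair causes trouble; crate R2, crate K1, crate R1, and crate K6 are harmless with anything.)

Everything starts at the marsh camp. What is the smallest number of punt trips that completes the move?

15

Counting alone: the warden can take at most 1 across per trip to the dry ground, so moving all 7 needs at least 7 loaded trips out, with a return between consecutive ones — at least 13 crossings.
The safety rule pushes this higher. Following every safe sequence of crossings, the most of the 7 that can be at the dry ground as the punt arrives there on crossing 13 is 6 — never all 7.
So no plan with fewer than 15 crossings exists, and this one achieves 15:
1. Warden goes to the dry ground with crate R5.
2. Warden goes back to the marsh camp alone.
3. Warden goes to the dry ground with crate R2.
4. Warden goes back to the marsh camp alone.
5. Warden goes to the dry ground with crate K1.
6. Warden goes back to the marsh camp alone.
7. Warden goes to the dry ground with crate K5.
8. Warden goes back to the marsh camp with crate R5.
9. Warden goes to the dry ground with crate R6.
10. Warden goes back to the marsh camp alone.
11. Warden goes to the dry ground with crate R1.
12. Warden goes back to the marsh camp alone.
13. Warden goes to the dry ground with crate K6.
14. Warden goes back to the marsh camp alone.
15. Warden goes to the dry ground with crate R5.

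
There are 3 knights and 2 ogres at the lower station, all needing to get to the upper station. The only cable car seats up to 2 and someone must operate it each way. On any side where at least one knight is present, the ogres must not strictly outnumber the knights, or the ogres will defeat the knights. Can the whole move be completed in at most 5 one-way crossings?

No

Counting alone: each trip to the upper station takes at most 2 across and each return brings at least 1 back, so after t trips out (and t−1 returns) at most 2t − (t−1) of the 5 are across; that first reaches 5 at t = 4, so at least 7 crossings are needed.
Since 5 < 7, 5 crossings cannot be enough. (The shortest complete plan in fact takes 7:)
1. 2 ogres → the upper station.  (the lower station: 3K 0O; the upper station: 0K 2O)
2. 1 ogre ← the lower station.  (the lower station: 3K 1O; the upper station: 0K 1O)
3. 2 knights → the upper station.  (the lower station: 1K 1O; the upper station: 2K 1O)
4. 1 knight ← the lower station.  (the lower station: 2K 1O; the upper station: 1K 1O)
5. 1 knight and 1 ogre → the upper station.  (the lower station: 1K 0O; the upper station: 2K 2O)
6. 1 ogre ← the lower station.  (the lower station: 1K 1O; the upper station: 2K 1O)
7. 1 knight and 1 ogre → the upper station.  (the lower station: 0K 0O; the upper station: 3K 2O)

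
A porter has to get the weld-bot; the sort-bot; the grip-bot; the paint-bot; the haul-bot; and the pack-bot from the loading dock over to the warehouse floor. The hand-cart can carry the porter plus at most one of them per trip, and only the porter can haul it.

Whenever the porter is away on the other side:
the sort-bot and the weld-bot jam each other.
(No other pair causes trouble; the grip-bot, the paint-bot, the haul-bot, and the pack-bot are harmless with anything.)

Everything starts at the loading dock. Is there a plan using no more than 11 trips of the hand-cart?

Yes — this plan uses 11 crossings (≤ 11):
1. Porter goes to the warehouse floor with the weld-bot.  [the loading dock: the grip-bot, the haul-bot, the pack-bot, the paint-bot, the sort-bot | the warehouse floor: the weld-bot]
2. Porter goes back to the loading dock alone.  [the loading dock: the grip-bot, the haul-bot, the pack-bot, the paint-bot, the sort-bot | the warehouse floor: the weld-bot]
3. Porter goes to the warehouse floor with the grip-bot.  [the loading dock: the haul-bot, the pack-bot, the paint-bot, the sort-bot | the warehouse floor: the grip-bot, the weld-bot]
4. Porter goes back to the loading dock alone.  [the loading dock: the haul-bot, the pack-bot, the paint-bot, the sort-bot | the warehouse floor: the grip-bot, the weld-bot]
5. Porter goes to the warehouse floor with the paint-bot.  [the loading dock: the haul-bot, the pack-bot, the sort-bot | the warehouse floor: the grip-bot, the paint-bot, the weld-bot]
6. Porter goes back to the loading dock alone.  [the loading dock: the haul-bot, the pack-bot, the sort-bot | the warehouse floor: the grip-bot, the paint-bot, the weld-bot]
7. Porter goes to the warehouse floor with the haul-bot.  [the loading dock: the pack-bot, the sort-bot | the warehouse floor: the grip-bot, the haul-bot, the paint-bot, the weld-bot]
8. Porter goes back to the loading dock alone.  [the loading dock: the pack-bot, the sort-bot | the warehouse floor: the grip-bot, the haul-bot, the paint-bot, the weld-bot]
9. Porter goes to the warehouse floor with the pack-bot.  [the loading dock: the sort-bot | the warehouse floor: the grip-bot, the haul-bot, the pack-bot, the paint-bot, the weld-bot]
10. Porter goes back to the loading dock alone.  [the loading dock: the sort-bot | the warehouse floor: the grip-bot, the haul-bot, the pack-bot, the paint-bot, the weld-bot]
11. Porter goes to the warehouse floor with the sort-bot.  [the loading dock: — | the warehouse floor: the grip-bot, the haul-bot, the pack-bot, the paint-bot, the sort-bot, the weld-bot]

Yes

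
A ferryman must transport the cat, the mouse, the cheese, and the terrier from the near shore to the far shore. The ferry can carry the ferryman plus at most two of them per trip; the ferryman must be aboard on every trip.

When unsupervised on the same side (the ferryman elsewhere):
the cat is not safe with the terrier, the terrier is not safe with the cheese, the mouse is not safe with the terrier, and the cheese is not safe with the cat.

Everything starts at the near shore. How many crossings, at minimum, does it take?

5

Counting alone: the ferryman can take at most 2 across per trip to the far shore, so moving all 4 needs at least 2 loaded trips out, with a return between consecutive ones — at least 3 crossings.
The safety rule pushes this higher. Following every safe sequence of crossings, the most of the 4 that can be at the far shore as the ferry arrives there on crossing 3 is 3 — never all 4.
So no plan with fewer than 5 crossings exists, and this one achieves 5:
1. Ferryman goes to the far shore with the cat and the terrier.
2. Ferryman goes back to the near shore with the cat.
3. Ferryman goes to the far shore with the cat and the mouse.
4. Ferryman goes back to the near shore with the terrier.
5. Ferryman goes to the far shore with the cheese and the terrier.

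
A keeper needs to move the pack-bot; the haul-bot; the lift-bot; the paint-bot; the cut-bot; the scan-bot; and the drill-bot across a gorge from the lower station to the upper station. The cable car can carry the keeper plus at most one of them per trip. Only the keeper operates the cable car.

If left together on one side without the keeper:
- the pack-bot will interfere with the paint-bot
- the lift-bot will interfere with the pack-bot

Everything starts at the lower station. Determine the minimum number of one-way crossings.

Counting alone: the keeper can take at most 1 across per trip to the upper station, so moving all 7 needs at least 7 loaded trips out, with a return between consecutive ones — at least 13 crossings.
The safety rule pushes this higher. Following every safe sequence of crossings, the most of the 7 that can be at the upper station as the cable car arrives there on crossing 13 is 6 — never all 7.
So no plan with fewer than 15 crossings exists, and this one achieves 15:
1. Keeper goes to the upper station with the pack-bot.  [the lower station: the cut-bot, the drill-bot, the haul-bot, the lift-bot, the paint-bot, the scan-bot | the upper station: the pack-bot]
2. Keeper goes back to the lower station alone.  [the lower station: the cut-bot, the drill-bot, the haul-bot, the lift-bot, the paint-bot, the scan-bot | the upper station: the pack-bot]
3. Keeper goes to the upper station with the haul-bot.  [the lower station: the cut-bot, the drill-bot, the lift-bot, the paint-bot, the scan-bot | the upper station: the haul-bot, the pack-bot]
4. Keeper goes back to the lower station alone.  [the lower station: the cut-bot, the drill-bot, the lift-bot, the paint-bot, the scan-bot | the upper station: the haul-bot, the pack-bot]
5. Keeper goes to the upper station with the lift-bot.  [the lower station: the cut-bot, the drill-bot, the paint-bot, the scan-bot | the upper station: the haul-bot, the lift-bot, the pack-bot]
6. Keeper goes back to the lower station with the pack-bot.  [the lower station: the cut-bot, the drill-bot, the pack-bot, the paint-bot, the scan-bot | the upper station: the haul-bot, the lift-bot]
7. Keeper goes to the upper station with the paint-bot.  [the lower station: the cut-bot, the drill-bot, the pack-bot, the scan-bot | the upper station: the haul-bot, the lift-bot, the paint-bot]
8. Keeper goes back to the lower station alone.  [the lower station: the cut-bot, the drill-bot, the pack-bot, the scan-bot | the upper station: the haul-bot, the lift-bot, the paint-bot]
9. Keeper goes to the upper station with the cut-bot.  [the lower station: the drill-bot, the pack-bot, the scan-bot | the upper station: the cut-bot, the haul-bot, the lift-bot, the paint-bot]
10. Keeper goes back to the lower station alone.  [the lower station: the drill-bot, the pack-bot, the scan-bot | the upper station: the cut-bot, the haul-bot, the lift-bot, the paint-bot]
11. Keeper goes to the upper station with the scan-bot.  [the lower station: the drill-bot, the pack-bot | the upper station: the cut-bot, the haul-bot, the lift-bot, the paint-bot, the scan-bot]
12. Keeper goes back to the lower station alone.  [the lower station: the drill-bot, the pack-bot | the upper station: the cut-bot, the haul-bot, the lift-bot, the paint-bot, the scan-bot]
13. Keeper goes to the upper station with the drill-bot.  [the lower station: the pack-bot | the upper station: the cut-bot, the drill-bot, the haul-bot, the lift-bot, the paint-bot, the scan-bot]
14. Keeper goes back to the lower station alone.  [the lower station: the pack-bot | the upper station: the cut-bot, the drill-bot, the haul-bot, the lift-bot, the paint-bot, the scan-bot]
15. Keeper goes to the upper station with the pack-bot.  [the lower station: — | the upper station: the cut-bot, the drill-bot, the haul-bot, the lift-bot, the pack-bot, the paint-bot, the scan-bot]

15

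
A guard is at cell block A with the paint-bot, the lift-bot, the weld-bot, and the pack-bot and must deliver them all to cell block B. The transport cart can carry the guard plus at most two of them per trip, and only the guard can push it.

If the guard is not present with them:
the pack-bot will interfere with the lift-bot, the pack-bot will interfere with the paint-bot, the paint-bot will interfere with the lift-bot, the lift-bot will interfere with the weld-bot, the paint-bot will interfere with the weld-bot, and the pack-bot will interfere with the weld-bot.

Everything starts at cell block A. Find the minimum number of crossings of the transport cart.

impossible

Whatever the first load, the items left behind include a forbidden pair without the guard. No opening move is safe, so no plan exists.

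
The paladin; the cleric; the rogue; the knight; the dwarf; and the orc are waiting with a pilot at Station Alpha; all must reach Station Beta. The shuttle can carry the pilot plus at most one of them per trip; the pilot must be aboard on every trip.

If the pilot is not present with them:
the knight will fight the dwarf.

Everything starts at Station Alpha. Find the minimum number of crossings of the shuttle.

11

Counting alone: the pilot can take at most 1 across per trip to Station Beta, so moving all 6 needs at least 6 loaded trips out, with a return between consecutive ones — at least 11 crossings.
The plan below uses exactly 11 crossings, so it is optimal:
1. Pilot goes to Station Beta with the knight.  [Station Alpha: the cleric, the dwarf, the orc, the paladin, the rogue | Station Beta: the knight]
2. Pilot goes back to Station Alpha alone.  [Station Alpha: the cleric, the dwarf, the orc, the paladin, the rogue | Station Beta: the knight]
3. Pilot goes to Station Beta with the paladin.  [Station Alpha: the cleric, the dwarf, the orc, the rogue | Station Beta: the knight, the paladin]
4. Pilot goes back to Station Alpha alone.  [Station Alpha: the cleric, the dwarf, the orc, the rogue | Station Beta: the knight, the paladin]
5. Pilot goes to Station Beta with the cleric.  [Station Alpha: the dwarf, the orc, the rogue | Station Beta: the cleric, the knight, the paladin]
6. Pilot goes back to Station Alpha alone.  [Station Alpha: the dwarf, the orc, the rogue | Station Beta: the cleric, the knight, the paladin]
7. Pilot goes to Station Beta with the rogue.  [Station Alpha: the dwarf, the orc | Station Beta: the cleric, the knight, the paladin, the rogue]
8. Pilot goes back to Station Alpha alone.  [Station Alpha: the dwarf, the orc | Station Beta: the cleric, the knight, the paladin, the rogue]
9. Pilot goes to Station Beta with the orc.  [Station Alpha: the dwarf | Station Beta: the cleric, the knight, the orc, the paladin, the rogue]
10. Pilot goes back to Station Alpha alone.  [Station Alpha: the dwarf | Station Beta: the cleric, the knight, the orc, the paladin, the rogue]
11. Pilot goes to Station Beta with the dwarf.  [Station Alpha: — | Station Beta: the cleric, the dwarf, the knight, the orc, the paladin, the rogue]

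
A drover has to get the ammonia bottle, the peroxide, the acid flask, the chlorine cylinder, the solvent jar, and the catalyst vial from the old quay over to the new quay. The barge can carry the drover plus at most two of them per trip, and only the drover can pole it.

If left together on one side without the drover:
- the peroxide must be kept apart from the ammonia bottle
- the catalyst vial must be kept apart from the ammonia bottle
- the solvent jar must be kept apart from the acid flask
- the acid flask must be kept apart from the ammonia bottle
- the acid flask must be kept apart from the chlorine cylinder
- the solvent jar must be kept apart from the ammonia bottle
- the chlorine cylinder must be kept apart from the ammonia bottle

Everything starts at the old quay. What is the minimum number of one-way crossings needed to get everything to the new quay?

Counting alone: the drover can take at most 2 across per trip to the new quay, so moving all 6 needs at least 3 loaded trips out, with a return between consecutive ones — at least 5 crossings.
The safety rule pushes this higher. Following every safe sequence of crossings, the most of the 6 that can be at the new quay as the barge arrives there on crossings 5, 7 is 4, 5 respectively — never all 6.
So no plan with fewer than 9 crossings exists, and this one achieves 9:
1. Drover goes to the new quay with the acid flask and the ammonia bottle.
2. Drover goes back to the old quay with the ammonia bottle.
3. Drover goes to the new quay with the ammonia bottle and the peroxide.
4. Drover goes back to the old quay with the ammonia bottle.
5. Drover goes to the new quay with the ammonia bottle and the catalyst vial.
6. Drover goes back to the old quay with the ammonia bottle.
7. Drover goes to the new quay with the chlorine cylinder and the solvent jar.
8. Drover goes back to the old quay with the acid flask.
9. Drover goes to the new quay with the acid flask and the ammonia bottle.

9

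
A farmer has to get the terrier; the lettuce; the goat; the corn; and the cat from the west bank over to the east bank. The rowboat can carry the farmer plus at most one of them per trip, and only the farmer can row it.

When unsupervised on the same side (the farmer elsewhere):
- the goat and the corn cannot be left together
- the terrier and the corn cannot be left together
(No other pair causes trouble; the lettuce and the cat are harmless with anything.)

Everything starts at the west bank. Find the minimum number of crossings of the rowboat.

11

Counting alone: the farmer can take at most 1 across per trip to the east bank, so moving all 5 needs at least 5 loaded trips out, with a return between consecutive ones — at least 9 crossings.
The safety rule pushes this higher. Following every safe sequence of crossings, the most of the 5 that can be at the east bank as the rowboat arrives there on crossing 9 is 4 — never all 5.
So no plan with fewer than 11 crossings exists, and this one achieves 11:
1. Farmer goes to the east bank with the corn.
2. Farmer goes back to the west bank alone.
3. Farmer goes to the east bank with the terrier.
4. Farmer goes back to the west bank with the corn.
5. Farmer goes to the east bank with the goat.
6. Farmer goes back to the west bank alone.
7. Farmer goes to the east bank with the lettuce.
8. Farmer goes back to the west bank alone.
9. Farmer goes to the east bank with the cat.
10. Farmer goes back to the west bank alone.
11. Farmer goes to the east bank with the corn.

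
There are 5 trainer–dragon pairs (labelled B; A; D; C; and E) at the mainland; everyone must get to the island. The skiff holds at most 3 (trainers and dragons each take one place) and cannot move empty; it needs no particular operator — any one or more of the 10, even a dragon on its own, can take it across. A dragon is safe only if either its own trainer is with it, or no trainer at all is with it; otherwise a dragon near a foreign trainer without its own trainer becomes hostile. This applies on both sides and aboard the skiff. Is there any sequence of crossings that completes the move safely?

1. dragon B and trainer B cross → the island.
2. trainer B crosses ← the mainland.
3. dragon A, dragon C, and dragon D cross → the island.
4. dragon B crosses ← the mainland.
5. trainer A, trainer C, and trainer D cross → the island.
6. dragon A and trainer A cross ← the mainland.
7. trainer A, trainer B, and trainer E cross → the island.
8. dragon D crosses ← the mainland.
9. dragon A and dragon B cross → the island.
10. dragon B crosses ← the mainland.
11. dragon B, dragon D, and dragon E cross → the island.

Yes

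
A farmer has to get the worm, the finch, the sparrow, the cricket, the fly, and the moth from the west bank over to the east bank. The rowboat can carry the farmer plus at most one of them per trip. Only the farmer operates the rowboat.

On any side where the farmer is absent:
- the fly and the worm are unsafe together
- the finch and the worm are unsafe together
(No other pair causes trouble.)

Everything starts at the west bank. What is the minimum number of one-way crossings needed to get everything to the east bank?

13

Counting alone: the farmer can take at most 1 across per trip to the east bank, so moving all 6 needs at least 6 loaded trips out, with a return between consecutive ones — at least 11 crossings.
The safety rule pushes this higher. Following every safe sequence of crossings, the most of the 6 that can be at the east bank as the rowboat arrives there on crossing 11 is 5 — never all 6.
So no plan with fewer than 13 crossings exists, and this one achieves 13:
1. Farmer goes to the east bank with the worm.  [the west bank: the cricket, the finch, the fly, the moth, the sparrow | the east bank: the worm]
2. Farmer goes back to the west bank alone.  [the west bank: the cricket, the finch, the fly, the moth, the sparrow | the east bank: the worm]
3. Farmer goes to the east bank with the finch.  [the west bank: the cricket, the fly, the moth, the sparrow | the east bank: the finch, the worm]
4. Farmer goes back to the west bank with the worm.  [the west bank: the cricket, the fly, the moth, the sparrow, the worm | the east bank: the finch]
5. Farmer goes to the east bank with the fly.  [the west bank: the cricket, the moth, the sparrow, the worm | the east bank: the finch, the fly]
6. Farmer goes back to the west bank alone.  [the west bank: the cricket, the moth, the sparrow, the worm | the east bank: the finch, the fly]
7. Farmer goes to the east bank with the sparrow.  [the west bank: the cricket, the moth, the worm | the east bank: the finch, the fly, the sparrow]
8. Farmer goes back to the west bank alone.  [the west bank: the cricket, the moth, the worm | the east bank: the finch, the fly, the sparrow]
9. Farmer goes to the east bank with the cricket.  [the west bank: the moth, the worm | the east bank: the cricket, the finch, the fly, the sparrow]
10. Farmer goes back to the west bank alone.  [the west bank: the moth, the worm | the east bank: the cricket, the finch, the fly, the sparrow]
11. Farmer goes to the east bank with the moth.  [the west bank: the worm | the east bank: the cricket, the finch, the fly, the moth, the sparrow]
12. Farmer goes back to the west bank alone.  [the west bank: the worm | the east bank: the cricket, the finch, the fly, the moth, the sparrow]
13. Farmer goes to the east bank with the worm.  [the west bank: — | the east bank: the cricket, the finch, the fly, the moth, the sparrow, the worm]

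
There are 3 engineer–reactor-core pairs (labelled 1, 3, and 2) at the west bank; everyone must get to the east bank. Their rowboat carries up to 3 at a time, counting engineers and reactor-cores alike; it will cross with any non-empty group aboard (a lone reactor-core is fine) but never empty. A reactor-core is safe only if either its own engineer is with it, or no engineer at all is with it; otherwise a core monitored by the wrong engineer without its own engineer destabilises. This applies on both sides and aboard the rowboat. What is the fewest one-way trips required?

Counting alone: each trip to the east bank takes at most 3 across and each return brings at least 1 back, so after t trips out (and t−1 returns) at most 3t − (t−1) of the 6 are across; that first reaches 6 at t = 3, so at least 5 crossings are needed.
The plan below uses exactly 5 crossings, so it is optimal:
1. engineer 1 and reactor-core 1 cross → the east bank.
2. engineer 1 crosses ← the west bank.
3. engineer 1, engineer 2, and engineer 3 cross → the east bank.
4. reactor-core 1 crosses ← the west bank.
5. reactor-core 1, reactor-core 2, and reactor-core 3 cross → the east bank.

5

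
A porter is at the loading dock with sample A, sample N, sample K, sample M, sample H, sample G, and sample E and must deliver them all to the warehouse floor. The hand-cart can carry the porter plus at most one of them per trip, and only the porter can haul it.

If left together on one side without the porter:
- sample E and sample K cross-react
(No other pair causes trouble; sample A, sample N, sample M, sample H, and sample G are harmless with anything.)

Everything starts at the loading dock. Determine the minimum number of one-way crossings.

13

Counting alone: the porter can take at most 1 across per trip to the warehouse floor, so moving all 7 needs at least 7 loaded trips out, with a return between consecutive ones — at least 13 crossings.
The plan below uses exactly 13 crossings, so it is optimal:
1. Porter goes to the warehouse floor with sample K.
2. Porter goes back to the loading dock alone.
3. Porter goes to the warehouse floor with sample A.
4. Porter goes back to the loading dock alone.
5. Porter goes to the warehouse floor with sample N.
6. Porter goes back to the loading dock alone.
7. Porter goes to the warehouse floor with sample M.
8. Porter goes back to the loading dock alone.
9. Porter goes to the warehouse floor with sample H.
10. Porter goes back to the loading dock alone.
11. Porter goes to the warehouse floor with sample G.
12. Porter goes back to the loading dock alone.
13. Porter goes to the warehouse floor with sample E.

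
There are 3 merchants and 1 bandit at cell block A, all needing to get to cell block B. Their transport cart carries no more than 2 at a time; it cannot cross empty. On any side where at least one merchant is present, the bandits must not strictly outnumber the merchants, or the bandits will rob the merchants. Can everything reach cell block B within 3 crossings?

Counting alone: each trip to cell block B takes at most 2 across and each return brings at least 1 back, so after t trips out (and t−1 returns) at most 2t − (t−1) of the 4 are across; that first reaches 4 at t = 3, so at least 5 crossings are needed.
Since 3 < 5, 3 crossings cannot be enough. (The shortest complete plan in fact takes 5:)
1. 1 merchant and 1 bandit → cell block B.  (cell block A: 2M 0B; cell block B: 1M 1B)
2. 1 bandit ← cell block A.  (cell block A: 2M 1B; cell block B: 1M 0B)
3. 1 merchant and 1 bandit → cell block B.  (cell block A: 1M 0B; cell block B: 2M 1B)
4. 1 bandit ← cell block A.  (cell block A: 1M 1B; cell block B: 2M 0B)
5. 1 merchant and 1 bandit → cell block B.  (cell block A: 0M 0B; cell block B: 3M 1B)

No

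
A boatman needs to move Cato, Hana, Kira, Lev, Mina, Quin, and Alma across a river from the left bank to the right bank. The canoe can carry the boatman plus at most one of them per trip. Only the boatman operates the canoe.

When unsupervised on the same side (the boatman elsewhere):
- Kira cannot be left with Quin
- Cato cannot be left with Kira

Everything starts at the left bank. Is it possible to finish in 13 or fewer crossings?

No

Counting alone: the boatman can take at most 1 across per trip to the right bank, so moving all 7 needs at least 7 loaded trips out, with a return between consecutive ones — at least 13 crossings.
The safety rule pushes this higher. Following every safe sequence of crossings, the most of the 7 that can be at the right bank as the canoe arrives there on crossing 13 is 6 — never all 7.
So the move cannot be finished within 13 crossings. (The shortest complete plan takes 15:)
1. Boatman goes to the right bank with Kira.  [the left bank: Alma, Cato, Hana, Lev, Mina, Quin | the right bank: Kira]
2. Boatman goes back to the left bank alone.  [the left bank: Alma, Cato, Hana, Lev, Mina, Quin | the right bank: Kira]
3. Boatman goes to the right bank with Cato.  [the left bank: Alma, Hana, Lev, Mina, Quin | the right bank: Cato, Kira]
4. Boatman goes back to the left bank with Kira.  [the left bank: Alma, Hana, Kira, Lev, Mina, Quin | the right bank: Cato]
5. Boatman goes to the right bank with Quin.  [the left bank: Alma, Hana, Kira, Lev, Mina | the right bank: Cato, Quin]
6. Boatman goes back to the left bank alone.  [the left bank: Alma, Hana, Kira, Lev, Mina | the right bank: Cato, Quin]
7. Boatman goes to the right bank with Hana.  [the left bank: Alma, Kira, Lev, Mina | the right bank: Cato, Hana, Quin]
8. Boatman goes back to the left bank alone.  [the left bank: Alma, Kira, Lev, Mina | the right bank: Cato, Hana, Quin]
9. Boatman goes to the right bank with Lev.  [the left bank: Alma, Kira, Mina | the right bank: Cato, Hana, Lev, Quin]
10. Boatman goes back to the left bank alone.  [the left bank: Alma, Kira, Mina | the right bank: Cato, Hana, Lev, Quin]
11. Boatman goes to the right bank with Mina.  [the left bank: Alma, Kira | the right bank: Cato, Hana, Lev, Mina, Quin]
12. Boatman goes back to the left bank alone.  [the left bank: Alma, Kira | the right bank: Cato, Hana, Lev, Mina, Quin]
13. Boatman goes to the right bank with Alma.  [the left bank: Kira | the right bank: Alma, Cato, Hana, Lev, Mina, Quin]
14. Boatman goes back to the left bank alone.  [the left bank: Kira | the right bank: Alma, Cato, Hana, Lev, Mina, Quin]
15. Boatman goes to the right bank with Kira.  [the left bank: — | the right bank: Alma, Cato, Hana, Kira, Lev, Mina, Quin]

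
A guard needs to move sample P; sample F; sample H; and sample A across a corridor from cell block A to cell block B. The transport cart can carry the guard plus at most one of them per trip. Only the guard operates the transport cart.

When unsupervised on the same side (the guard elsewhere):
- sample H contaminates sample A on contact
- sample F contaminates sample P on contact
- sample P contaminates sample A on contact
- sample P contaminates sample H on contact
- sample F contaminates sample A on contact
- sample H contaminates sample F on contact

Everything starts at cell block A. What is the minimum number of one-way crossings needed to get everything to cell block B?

impossible

Whatever the first load, the items left behind include a forbidden pair without the guard. No opening move is safe, so no plan exists.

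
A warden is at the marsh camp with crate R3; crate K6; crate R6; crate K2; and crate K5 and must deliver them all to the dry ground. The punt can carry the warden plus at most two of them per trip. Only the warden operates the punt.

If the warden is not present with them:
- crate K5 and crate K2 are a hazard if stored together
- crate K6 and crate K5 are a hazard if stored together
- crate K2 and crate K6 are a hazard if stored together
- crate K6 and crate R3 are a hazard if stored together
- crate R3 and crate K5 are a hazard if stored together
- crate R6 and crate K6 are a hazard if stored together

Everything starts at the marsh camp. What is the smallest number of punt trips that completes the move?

Counting alone: the warden can take at most 2 across per trip to the dry ground, so moving all 5 needs at least 3 loaded trips out, with a return between consecutive ones — at least 5 crossings.
The safety rule pushes this higher. Following every safe sequence of crossings, the most of the 5 that can be at the dry ground as the punt arrives there on crossing 5 is 4 — never all 5.
So no plan with fewer than 7 crossings exists, and this one achieves 7:
1. Warden goes to the dry ground with crate K5 and crate K6.
2. Warden goes back to the marsh camp with crate K6.
3. Warden goes to the dry ground with crate K6 and crate R6.
4. Warden goes back to the marsh camp with crate K6.
5. Warden goes to the dry ground with crate K2 and crate R3.
6. Warden goes back to the marsh camp with crate K5.
7. Warden goes to the dry ground with crate K5 and crate K6.

7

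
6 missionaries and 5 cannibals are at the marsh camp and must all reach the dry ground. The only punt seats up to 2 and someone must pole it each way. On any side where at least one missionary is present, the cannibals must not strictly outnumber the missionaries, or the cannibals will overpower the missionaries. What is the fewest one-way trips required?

Counting alone: each trip to the dry ground takes at most 2 across and each return brings at least 1 back, so after t trips out (and t−1 returns) at most 2t − (t−1) of the 11 are across; that first reaches 11 at t = 10, so at least 19 crossings are needed.
The plan below uses exactly 19 crossings, so it is optimal:
1. 2 cannibals → the dry ground.  (the marsh camp: 6M 3C; the dry ground: 0M 2C)
2. 1 cannibal ← the marsh camp.  (the marsh camp: 6M 4C; the dry ground: 0M 1C)
3. 2 cannibals → the dry ground.  (the marsh camp: 6M 2C; the dry ground: 0M 3C)
4. 1 cannibal ← the marsh camp.  (the marsh camp: 6M 3C; the dry ground: 0M 2C)
5. 2 missionaries → the dry ground.  (the marsh camp: 4M 3C; the dry ground: 2M 2C)
6. 1 cannibal ← the marsh camp.  (the marsh camp: 4M 4C; the dry ground: 2M 1C)
7. 1 missionary and 1 cannibal → the dry ground.  (the marsh camp: 3M 3C; the dry ground: 3M 2C)
8. 1 missionary ← the marsh camp.  (the marsh camp: 4M 3C; the dry ground: 2M 2C)
9. 1 missionary and 1 cannibal → the dry ground.  (the marsh camp: 3M 2C; the dry ground: 3M 3C)
10. 1 cannibal ← the marsh camp.  (the marsh camp: 3M 3C; the dry ground: 3M 2C)
11. 1 missionary and 1 cannibal → the dry ground.  (the marsh camp: 2M 2C; the dry ground: 4M 3C)
12. 1 missionary ← the marsh camp.  (the marsh camp: 3M 2C; the dry ground: 3M 3C)
13. 1 missionary and 1 cannibal → the dry ground.  (the marsh camp: 2M 1C; the dry ground: 4M 4C)
14. 1 cannibal ← the marsh camp.  (the marsh camp: 2M 2C; the dry ground: 4M 3C)
15. 1 missionary and 1 cannibal → the dry ground.  (the marsh camp: 1M 1C; the dry ground: 5M 4C)
16. 1 missionary ← the marsh camp.  (the marsh camp: 2M 1C; the dry ground: 4M 4C)
17. 1 missionary and 1 cannibal → the dry ground.  (the marsh camp: 1M 0C; the dry ground: 5M 5C)
18. 1 cannibal ← the marsh camp.  (the marsh camp: 1M 1C; the dry ground: 5M 4C)
19. 1 missionary and 1 cannibal → the dry ground.  (the marsh camp: 0M 0C; the dry ground: 6M 5C)

19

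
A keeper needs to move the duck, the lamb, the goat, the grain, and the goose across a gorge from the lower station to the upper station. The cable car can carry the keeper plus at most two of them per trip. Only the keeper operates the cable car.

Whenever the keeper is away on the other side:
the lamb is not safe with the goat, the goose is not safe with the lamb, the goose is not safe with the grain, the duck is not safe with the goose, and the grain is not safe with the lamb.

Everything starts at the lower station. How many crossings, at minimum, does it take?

Counting alone: the keeper can take at most 2 across per trip to the upper station, so moving all 5 needs at least 3 loaded trips out, with a return between consecutive ones — at least 5 crossings.
The safety rule pushes this higher. Following every safe sequence of crossings, the most of the 5 that can be at the upper station as the cable car arrives there on crossing 5 is 4 — never all 5.
So no plan with fewer than 7 crossings exists, and this one achieves 7:
1. Keeper goes to the upper station with the goose and the lamb.  [the lower station: the duck, the goat, the grain | the upper station: the goose, the lamb]
2. Keeper goes back to the lower station with the lamb.  [the lower station: the duck, the goat, the grain, the lamb | the upper station: the goose]
3. Keeper goes to the upper station with the duck and the lamb.  [the lower station: the goat, the grain | the upper station: the duck, the goose, the lamb]
4. Keeper goes back to the lower station with the goose.  [the lower station: the goat, the goose, the grain | the upper station: the duck, the lamb]
5. Keeper goes to the upper station with the goat and the grain.  [the lower station: the goose | the upper station: the duck, the goat, the grain, the lamb]
6. Keeper goes back to the lower station with the lamb.  [the lower station: the goose, the lamb | the upper station: the duck, the goat, the grain]
7. Keeper goes to the upper station with the goose and the lamb.  [the lower station: — | the upper station: the duck, the goat, the goose, the grain, the lamb]

7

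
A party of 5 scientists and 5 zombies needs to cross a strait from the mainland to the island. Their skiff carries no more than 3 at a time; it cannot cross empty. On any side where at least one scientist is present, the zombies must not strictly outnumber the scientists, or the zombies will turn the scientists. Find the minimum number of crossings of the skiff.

11

Counting alone: each trip to the island takes at most 3 across and each return brings at least 1 back, so after t trips out (and t−1 returns) at most 3t − (t−1) of the 10 are across; that first reaches 10 at t = 5, so at least 9 crossings are needed.
The safety rule pushes this higher. Following every safe sequence of crossings, the most of the 10 that can be at the island as the skiff arrives there on crossing 9 is 9 — never all 10.
So no plan with fewer than 11 crossings exists, and this one achieves 11:
1. 2 zombies → the island.  (the mainland: 5S 3Z; the island: 0S 2Z)
2. 1 zombie ← the mainland.  (the mainland: 5S 4Z; the island: 0S 1Z)
3. 3 zombies → the island.  (the mainland: 5S 1Z; the island: 0S 4Z)
4. 1 zombie ← the mainland.  (the mainland: 5S 2Z; the island: 0S 3Z)
5. 3 scientists → the island.  (the mainland: 2S 2Z; the island: 3S 3Z)
6. 1 scientist and 1 zombie ← the mainland.  (the mainland: 3S 3Z; the island: 2S 2Z)
7. 3 scientists → the island.  (the mainland: 0S 3Z; the island: 5S 2Z)
8. 1 zombie ← the mainland.  (the mainland: 0S 4Z; the island: 5S 1Z)
9. 2 zombies → the island.  (the mainland: 0S 2Z; the island: 5S 3Z)
10. 1 zombie ← the mainland.  (the mainland: 0S 3Z; the island: 5S 2Z)
11. 3 zombies → the island.  (the mainland: 0S 0Z; the island: 5S 5Z)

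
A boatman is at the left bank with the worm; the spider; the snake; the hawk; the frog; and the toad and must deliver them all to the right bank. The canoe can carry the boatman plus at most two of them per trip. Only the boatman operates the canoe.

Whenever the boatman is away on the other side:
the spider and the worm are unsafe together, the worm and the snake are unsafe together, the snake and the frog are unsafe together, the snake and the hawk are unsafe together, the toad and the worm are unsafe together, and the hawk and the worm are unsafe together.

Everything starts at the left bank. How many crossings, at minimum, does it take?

Counting alone: the boatman can take at most 2 across per trip to the right bank, so moving all 6 needs at least 3 loaded trips out, with a return between consecutive ones — at least 5 crossings.
The safety rule pushes this higher. Following every safe sequence of crossings, the most of the 6 that can be at the right bank as the canoe arrives there on crossings 5, 7 is 4, 5 respectively — never all 6.
So no plan with fewer than 9 crossings exists, and this one achieves 9:
1. Boatman goes to the right bank with the snake and the worm.  [the left bank: the frog, the hawk, the spider, the toad | the right bank: the snake, the worm]
2. Boatman goes back to the left bank with the worm.  [the left bank: the frog, the hawk, the spider, the toad, the worm | the right bank: the snake]
3. Boatman goes to the right bank with the spider and the worm.  [the left bank: the frog, the hawk, the toad | the right bank: the snake, the spider, the worm]
4. Boatman goes back to the left bank with the worm.  [the left bank: the frog, the hawk, the toad, the worm | the right bank: the snake, the spider]
5. Boatman goes to the right bank with the toad and the worm.  [the left bank: the frog, the hawk | the right bank: the snake, the spider, the toad, the worm]
6. Boatman goes back to the left bank with the worm.  [the left bank: the frog, the hawk, the worm | the right bank: the snake, the spider, the toad]
7. Boatman goes to the right bank with the frog and the hawk.  [the left bank: the worm | the right bank: the frog, the hawk, the snake, the spider, the toad]
8. Boatman goes back to the left bank with the snake.  [the left bank: the snake, the worm | the right bank: the frog, the hawk, the spider, the toad]
9. Boatman goes to the right bank with the snake and the worm.  [the left bank: — | the right bank: the frog, the hawk, the snake, the spider, the toad, the worm]

9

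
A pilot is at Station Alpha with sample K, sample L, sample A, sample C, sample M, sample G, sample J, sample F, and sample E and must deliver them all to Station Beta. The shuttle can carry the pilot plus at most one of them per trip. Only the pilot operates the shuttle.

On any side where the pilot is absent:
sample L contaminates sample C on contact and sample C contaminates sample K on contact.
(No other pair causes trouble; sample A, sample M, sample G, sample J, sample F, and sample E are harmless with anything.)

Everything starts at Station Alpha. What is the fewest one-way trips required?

Counting alone: the pilot can take at most 1 across per trip to Station Beta, so moving all 9 needs at least 9 loaded trips out, with a return between consecutive ones — at least 17 crossings.
The safety rule pushes this higher. Following every safe sequence of crossings, the most of the 9 that can be at Station Beta as the shuttle arrives there on crossing 17 is 8 — never all 9.
So no plan with fewer than 19 crossings exists, and this one achieves 19:
1. Pilot goes to Station Beta with sample C.  [Station Alpha: sample A, sample E, sample F, sample G, sample J, sample K, sample L, sample M | Station Beta: sample C]
2. Pilot goes back to Station Alpha alone.  [Station Alpha: sample A, sample E, sample F, sample G, sample J, sample K, sample L, sample M | Station Beta: sample C]
3. Pilot goes to Station Beta with sample K.  [Station Alpha: sample A, sample E, sample F, sample G, sample J, sample L, sample M | Station Beta: sample C, sample K]
4. Pilot goes back to Station Alpha with sample C.  [Station Alpha: sample A, sample C, sample E, sample F, sample G, sample J, sample L, sample M | Station Beta: sample K]
5. Pilot goes to Station Beta with sample L.  [Station Alpha: sample A, sample C, sample E, sample F, sample G, sample J, sample M | Station Beta: sample K, sample L]
6. Pilot goes back to Station Alpha alone.  [Station Alpha: sample A, sample C, sample E, sample F, sample G, sample J, sample M | Station Beta: sample K, sample L]
7. Pilot goes to Station Beta with sample A.  [Station Alpha: sample C, sample E, sample F, sample G, sample J, sample M | Station Beta: sample A, sample K, sample L]
8. Pilot goes back to Station Alpha alone.  [Station Alpha: sample C, sample E, sample F, sample G, sample J, sample M | Station Beta: sample A, sample K, sample L]
9. Pilot goes to Station Beta with sample M.  [Station Alpha: sample C, sample E, sample F, sample G, sample J | Station Beta: sample A, sample K, sample L, sample M]
10. Pilot goes back to Station Alpha alone.  [Station Alpha: sample C, sample E, sample F, sample G, sample J | Station Beta: sample A, sample K, sample L, sample M]
11. Pilot goes to Station Beta with sample G.  [Station Alpha: sample C, sample E, sample F, sample J | Station Beta: sample A, sample G, sample K, sample L, sample M]
12. Pilot goes back to Station Alpha alone.  [Station Alpha: sample C, sample E, sample F, sample J | Station Beta: sample A, sample G, sample K, sample L, sample M]
13. Pilot goes to Station Beta with sample J.  [Station Alpha: sample C, sample E, sample F | Station Beta: sample A, sample G, sample J, sample K, sample L, sample M]
14. Pilot goes back to Station Alpha alone.  [Station Alpha: sample C, sample E, sample F | Station Beta: sample A, sample G, sample J, sample K, sample L, sample M]
15. Pilot goes to Station Beta with sample F.  [Station Alpha: sample C, sample E | Station Beta: sample A, sample F, sample G, sample J, sample K, sample L, sample M]
16. Pilot goes back to Station Alpha alone.  [Station Alpha: sample C, sample E | Station Beta: sample A, sample F, sample G, sample J, sample K, sample L, sample M]
17. Pilot goes to Station Beta with sample E.  [Station Alpha: sample C | Station Beta: sample A, sample E, sample F, sample G, sample J, sample K, sample L, sample M]
18. Pilot goes back to Station Alpha alone.  [Station Alpha: sample C | Station Beta: sample A, sample E, sample F, sample G, sample J, sample K, sample L, sample M]
19. Pilot goes to Station Beta with sample C.  [Station Alpha: — | Station Beta: sample A, sample C, sample E, sample F, sample G, sample J, sample K, sample L, sample M]

19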